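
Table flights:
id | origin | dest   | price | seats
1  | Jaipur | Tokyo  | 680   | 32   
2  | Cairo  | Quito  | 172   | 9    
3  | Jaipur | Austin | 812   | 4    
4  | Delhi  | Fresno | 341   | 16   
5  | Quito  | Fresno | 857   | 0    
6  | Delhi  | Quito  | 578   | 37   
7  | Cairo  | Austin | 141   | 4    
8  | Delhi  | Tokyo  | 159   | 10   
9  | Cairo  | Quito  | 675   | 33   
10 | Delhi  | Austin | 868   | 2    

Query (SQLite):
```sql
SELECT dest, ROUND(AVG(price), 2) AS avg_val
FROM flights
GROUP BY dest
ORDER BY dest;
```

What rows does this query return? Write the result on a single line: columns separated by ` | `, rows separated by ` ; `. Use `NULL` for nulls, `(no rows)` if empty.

Austin | 607 ; Fresno | 599 ; Quito | 475 ; Tokyo | 419.5

Partition flights by dest; compute ROUND(AVG(price), 2) within each group.
  Austin: ids {3, 7, 10} → ROUND(AVG(price), 2)=607
  Fresno: ids {4, 5} → ROUND(AVG(price), 2)=599
  Quito: ids {2, 6, 9} → ROUND(AVG(price), 2)=475
  Tokyo: ids {1, 8} → ROUND(AVG(price), 2)=419.5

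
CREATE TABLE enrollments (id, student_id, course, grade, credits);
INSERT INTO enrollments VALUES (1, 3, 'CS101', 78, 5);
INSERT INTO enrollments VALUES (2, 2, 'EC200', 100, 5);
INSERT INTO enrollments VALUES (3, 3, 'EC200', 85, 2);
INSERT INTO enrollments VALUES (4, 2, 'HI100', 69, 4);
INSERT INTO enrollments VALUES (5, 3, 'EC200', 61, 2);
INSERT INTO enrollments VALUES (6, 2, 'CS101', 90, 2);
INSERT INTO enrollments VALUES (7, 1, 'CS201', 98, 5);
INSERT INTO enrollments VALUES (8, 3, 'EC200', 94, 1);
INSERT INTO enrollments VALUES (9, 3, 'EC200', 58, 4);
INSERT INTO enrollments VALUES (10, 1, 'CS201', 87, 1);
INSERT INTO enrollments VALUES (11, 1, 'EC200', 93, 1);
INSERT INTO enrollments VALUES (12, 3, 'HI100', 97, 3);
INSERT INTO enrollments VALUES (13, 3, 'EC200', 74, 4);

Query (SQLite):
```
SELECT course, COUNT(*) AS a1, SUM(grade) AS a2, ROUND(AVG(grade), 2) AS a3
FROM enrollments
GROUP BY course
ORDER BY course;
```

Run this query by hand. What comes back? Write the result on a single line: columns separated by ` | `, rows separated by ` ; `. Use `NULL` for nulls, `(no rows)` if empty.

Group enrollments by course.
Per group compute: COUNT(*), SUM(grade), ROUND(AVG(grade), 2).
  CS101: ids {1, 6} → COUNT(*)=2, SUM(grade)=168, ROUND(AVG(grade), 2)=84
  CS201: ids {7, 10} → COUNT(*)=2, SUM(grade)=185, ROUND(AVG(grade), 2)=92.5
  EC200: ids {2, 3, 5, 8, 9, 11, 13} → COUNT(*)=7, SUM(grade)=565, ROUND(AVG(grade), 2)=80.71
  HI100: ids {4, 12} → COUNT(*)=2, SUM(grade)=166, ROUND(AVG(grade), 2)=83

CS101 | 2 | 168 | 84 ; CS201 | 2 | 185 | 92.5 ; EC200 | 7 | 565 | 80.71 ; HI100 | 2 | 166 | 83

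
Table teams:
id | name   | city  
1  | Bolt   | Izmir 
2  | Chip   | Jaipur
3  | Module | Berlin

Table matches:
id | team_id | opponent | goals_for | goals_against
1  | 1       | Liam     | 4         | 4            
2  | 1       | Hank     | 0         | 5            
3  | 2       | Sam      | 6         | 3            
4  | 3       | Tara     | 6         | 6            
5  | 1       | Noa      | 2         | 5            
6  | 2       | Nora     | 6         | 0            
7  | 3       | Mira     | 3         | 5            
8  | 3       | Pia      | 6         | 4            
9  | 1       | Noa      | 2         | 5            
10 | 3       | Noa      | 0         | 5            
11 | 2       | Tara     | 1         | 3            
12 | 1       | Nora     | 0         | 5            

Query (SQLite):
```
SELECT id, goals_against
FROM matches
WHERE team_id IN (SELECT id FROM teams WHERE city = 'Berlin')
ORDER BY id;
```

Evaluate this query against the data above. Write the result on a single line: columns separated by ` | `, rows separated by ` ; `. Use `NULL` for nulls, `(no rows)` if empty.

Inner query: teams.id where city = 'Berlin'.
Outer: keep matches rows whose team_id is in that set.
Inner query → {3}

4 | 6 ; 7 | 5 ; 8 | 4 ; 10 | 5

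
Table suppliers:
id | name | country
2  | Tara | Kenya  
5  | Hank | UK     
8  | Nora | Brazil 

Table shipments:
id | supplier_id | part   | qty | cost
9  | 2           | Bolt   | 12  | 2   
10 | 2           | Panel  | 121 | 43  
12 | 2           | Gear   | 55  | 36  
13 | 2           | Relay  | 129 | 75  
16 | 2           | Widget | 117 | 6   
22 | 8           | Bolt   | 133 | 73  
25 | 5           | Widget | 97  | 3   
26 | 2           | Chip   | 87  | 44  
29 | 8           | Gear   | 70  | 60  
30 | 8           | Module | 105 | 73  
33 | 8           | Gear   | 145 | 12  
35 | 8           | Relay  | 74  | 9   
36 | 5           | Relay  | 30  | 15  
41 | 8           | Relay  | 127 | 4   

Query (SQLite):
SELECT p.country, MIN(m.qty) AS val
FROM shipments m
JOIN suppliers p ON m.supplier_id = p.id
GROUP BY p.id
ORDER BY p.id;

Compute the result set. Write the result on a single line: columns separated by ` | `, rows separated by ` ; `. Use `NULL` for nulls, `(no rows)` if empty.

Kenya | 12 ; UK | 30 ; Brazil | 70

Join each shipments row to its suppliers via supplier_id.
Group joined rows by suppliers.id; compute MIN(m.qty) per group.
  2: ids {9, 10, 12, 13, 16, 26} → MIN(m.qty)=12
  5: ids {25, 36} → MIN(m.qty)=30
  8: ids {22, 29, 30, 33, 35, 41} → MIN(m.qty)=70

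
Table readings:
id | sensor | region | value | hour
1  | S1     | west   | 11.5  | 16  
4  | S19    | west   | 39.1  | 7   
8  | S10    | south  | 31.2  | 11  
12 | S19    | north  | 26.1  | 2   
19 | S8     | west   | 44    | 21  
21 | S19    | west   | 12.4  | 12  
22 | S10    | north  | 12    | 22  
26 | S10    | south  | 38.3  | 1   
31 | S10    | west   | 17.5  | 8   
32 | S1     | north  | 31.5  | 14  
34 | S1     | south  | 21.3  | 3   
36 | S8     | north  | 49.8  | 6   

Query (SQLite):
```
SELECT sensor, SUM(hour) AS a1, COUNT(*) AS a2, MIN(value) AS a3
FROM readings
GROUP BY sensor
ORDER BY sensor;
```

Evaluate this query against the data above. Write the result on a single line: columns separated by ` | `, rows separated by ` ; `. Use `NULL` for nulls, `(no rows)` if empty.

S1 | 33 | 3 | 11.5 ; S10 | 42 | 4 | 12 ; S19 | 21 | 3 | 12.4 ; S8 | 27 | 2 | 44

Group readings by sensor.
Per group compute: SUM(hour), COUNT(*), MIN(value).
  S1: ids {1, 32, 34} → SUM(hour)=33, COUNT(*)=3, MIN(value)=11.5
  S10: ids {8, 22, 26, 31} → SUM(hour)=42, COUNT(*)=4, MIN(value)=12
  S19: ids {4, 12, 21} → SUM(hour)=21, COUNT(*)=3, MIN(value)=12.4
  S8: ids {19, 36} → SUM(hour)=27, COUNT(*)=2, MIN(value)=44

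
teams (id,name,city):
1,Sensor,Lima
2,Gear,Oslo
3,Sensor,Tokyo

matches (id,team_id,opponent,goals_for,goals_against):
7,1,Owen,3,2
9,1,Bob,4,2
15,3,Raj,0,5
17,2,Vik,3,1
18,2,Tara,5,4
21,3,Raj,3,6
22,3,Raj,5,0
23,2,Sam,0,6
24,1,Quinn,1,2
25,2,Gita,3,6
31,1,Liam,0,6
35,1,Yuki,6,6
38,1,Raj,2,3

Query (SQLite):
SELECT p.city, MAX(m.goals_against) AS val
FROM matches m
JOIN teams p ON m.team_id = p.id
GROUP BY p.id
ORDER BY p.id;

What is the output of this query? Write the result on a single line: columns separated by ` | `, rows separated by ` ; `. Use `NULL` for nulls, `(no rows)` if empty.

Join each matches row to its teams via team_id.
Group joined rows by teams.id; compute MAX(m.goals_against) per group.
  1: ids {7, 9, 24, 31, 35, 38} → MAX(m.goals_against)=6
  2: ids {17, 18, 23, 25} → MAX(m.goals_against)=6
  3: ids {15, 21, 22} → MAX(m.goals_against)=6

Lima | 6 ; Oslo | 6 ; Tokyo | 6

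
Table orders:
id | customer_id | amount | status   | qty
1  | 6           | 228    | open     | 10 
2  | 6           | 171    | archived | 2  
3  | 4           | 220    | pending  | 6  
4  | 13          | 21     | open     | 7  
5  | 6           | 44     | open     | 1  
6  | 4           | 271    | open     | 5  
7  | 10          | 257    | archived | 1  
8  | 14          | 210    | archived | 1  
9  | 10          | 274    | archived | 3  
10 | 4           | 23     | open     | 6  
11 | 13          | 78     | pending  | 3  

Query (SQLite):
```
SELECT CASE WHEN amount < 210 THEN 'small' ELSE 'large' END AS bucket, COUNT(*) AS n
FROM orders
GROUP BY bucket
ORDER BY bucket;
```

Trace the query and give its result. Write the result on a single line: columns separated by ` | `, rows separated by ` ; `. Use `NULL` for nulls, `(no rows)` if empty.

Bucket rows by amount < 210 → 'small' else 'large'; count each bucket.

large | 6 ; small | 5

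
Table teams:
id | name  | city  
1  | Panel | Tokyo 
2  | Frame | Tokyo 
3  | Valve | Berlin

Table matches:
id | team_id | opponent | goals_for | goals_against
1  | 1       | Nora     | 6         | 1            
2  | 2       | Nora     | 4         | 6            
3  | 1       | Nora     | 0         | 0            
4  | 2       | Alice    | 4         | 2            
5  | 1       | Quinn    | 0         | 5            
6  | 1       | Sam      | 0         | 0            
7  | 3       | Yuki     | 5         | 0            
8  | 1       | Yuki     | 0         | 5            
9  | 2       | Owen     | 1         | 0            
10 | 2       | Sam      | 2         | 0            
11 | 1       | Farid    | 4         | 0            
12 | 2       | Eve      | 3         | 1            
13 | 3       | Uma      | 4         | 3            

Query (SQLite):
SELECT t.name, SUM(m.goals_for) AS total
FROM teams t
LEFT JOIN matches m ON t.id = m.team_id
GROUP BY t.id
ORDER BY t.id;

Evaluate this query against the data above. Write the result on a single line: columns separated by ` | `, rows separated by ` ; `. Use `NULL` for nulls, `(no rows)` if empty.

Panel | 10 ; Frame | 14 ; Valve | 9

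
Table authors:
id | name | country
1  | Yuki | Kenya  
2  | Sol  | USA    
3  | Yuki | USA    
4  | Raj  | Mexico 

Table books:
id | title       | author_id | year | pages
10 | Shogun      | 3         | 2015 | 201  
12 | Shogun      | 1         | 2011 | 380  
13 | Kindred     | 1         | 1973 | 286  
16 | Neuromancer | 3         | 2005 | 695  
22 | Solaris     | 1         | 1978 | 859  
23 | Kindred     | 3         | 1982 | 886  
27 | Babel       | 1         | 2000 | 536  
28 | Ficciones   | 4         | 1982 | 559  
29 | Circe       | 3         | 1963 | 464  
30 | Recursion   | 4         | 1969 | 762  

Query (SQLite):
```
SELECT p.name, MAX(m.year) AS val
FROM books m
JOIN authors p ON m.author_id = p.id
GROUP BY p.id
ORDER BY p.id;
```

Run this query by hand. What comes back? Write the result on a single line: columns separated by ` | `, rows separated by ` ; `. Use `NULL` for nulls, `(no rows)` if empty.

Join each books row to its authors via author_id.
Group joined rows by authors.id; compute MAX(m.year) per group.
  1: ids {12, 13, 22, 27} → MAX(m.year)=2011
  3: ids {10, 16, 23, 29} → MAX(m.year)=2015
  4: ids {28, 30} → MAX(m.year)=1982

Yuki | 2011 ; Yuki | 2015 ; Raj | 1982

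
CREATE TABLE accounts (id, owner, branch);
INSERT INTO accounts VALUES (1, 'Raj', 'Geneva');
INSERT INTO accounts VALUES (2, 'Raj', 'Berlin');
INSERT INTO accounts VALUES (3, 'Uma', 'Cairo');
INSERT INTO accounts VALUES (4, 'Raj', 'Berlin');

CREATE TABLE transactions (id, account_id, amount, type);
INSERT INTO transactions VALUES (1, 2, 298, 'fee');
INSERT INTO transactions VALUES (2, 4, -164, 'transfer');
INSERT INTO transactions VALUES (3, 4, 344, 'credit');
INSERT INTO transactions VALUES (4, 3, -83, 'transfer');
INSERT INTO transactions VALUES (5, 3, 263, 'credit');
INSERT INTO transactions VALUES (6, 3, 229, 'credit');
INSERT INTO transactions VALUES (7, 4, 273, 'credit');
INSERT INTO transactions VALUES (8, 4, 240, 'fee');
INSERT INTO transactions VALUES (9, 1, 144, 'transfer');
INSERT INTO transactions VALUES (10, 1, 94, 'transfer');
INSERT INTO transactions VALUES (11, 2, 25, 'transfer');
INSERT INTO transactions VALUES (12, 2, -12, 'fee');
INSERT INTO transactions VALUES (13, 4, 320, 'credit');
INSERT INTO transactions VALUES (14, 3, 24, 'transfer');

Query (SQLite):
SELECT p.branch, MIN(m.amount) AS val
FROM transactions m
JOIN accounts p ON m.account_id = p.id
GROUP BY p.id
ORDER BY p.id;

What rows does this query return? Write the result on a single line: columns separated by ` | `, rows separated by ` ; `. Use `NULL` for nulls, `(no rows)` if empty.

Geneva | 94 ; Berlin | -12 ; Cairo | -83 ; Berlin | -164

Join each transactions row to its accounts via account_id.
Group joined rows by accounts.id; compute MIN(m.amount) per group.
  1: ids {9, 10} → MIN(m.amount)=94
  2: ids {1, 11, 12} → MIN(m.amount)=-12
  3: ids {4, 5, 6, 14} → MIN(m.amount)=-83
  4: ids {2, 3, 7, 8, 13} → MIN(m.amount)=-164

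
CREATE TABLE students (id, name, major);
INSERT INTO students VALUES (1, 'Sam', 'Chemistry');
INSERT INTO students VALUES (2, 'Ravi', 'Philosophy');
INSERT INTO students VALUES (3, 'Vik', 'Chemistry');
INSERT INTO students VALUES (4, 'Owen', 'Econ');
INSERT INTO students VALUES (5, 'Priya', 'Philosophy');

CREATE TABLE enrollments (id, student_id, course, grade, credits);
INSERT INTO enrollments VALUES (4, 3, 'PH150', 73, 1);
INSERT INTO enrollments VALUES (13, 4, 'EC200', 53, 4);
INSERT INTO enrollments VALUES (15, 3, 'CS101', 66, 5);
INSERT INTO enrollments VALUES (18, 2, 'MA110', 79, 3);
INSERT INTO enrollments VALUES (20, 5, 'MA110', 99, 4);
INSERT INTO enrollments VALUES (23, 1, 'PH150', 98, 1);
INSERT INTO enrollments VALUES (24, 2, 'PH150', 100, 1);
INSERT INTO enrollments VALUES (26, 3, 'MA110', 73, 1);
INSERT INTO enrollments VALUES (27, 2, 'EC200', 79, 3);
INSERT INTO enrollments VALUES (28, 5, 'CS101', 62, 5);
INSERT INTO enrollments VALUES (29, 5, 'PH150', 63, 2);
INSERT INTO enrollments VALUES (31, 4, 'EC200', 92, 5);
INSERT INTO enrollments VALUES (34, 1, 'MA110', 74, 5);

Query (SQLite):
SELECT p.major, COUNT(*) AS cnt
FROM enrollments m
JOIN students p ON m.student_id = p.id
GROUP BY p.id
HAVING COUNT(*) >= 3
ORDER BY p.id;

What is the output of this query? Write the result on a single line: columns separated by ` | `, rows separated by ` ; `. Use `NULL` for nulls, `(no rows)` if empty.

Philosophy | 3 ; Chemistry | 3 ; Philosophy | 3

Join each enrollments row to its students via student_id.
Group joined rows by students.id; compute COUNT(*) per group.
HAVING: keep groups with count ≥ 3.
  1: ids {23, 34} → COUNT(*)=2
  2: ids {18, 24, 27} → COUNT(*)=3
  3: ids {4, 15, 26} → COUNT(*)=3
  4: ids {13, 31} → COUNT(*)=2
  5: ids {20, 28, 29} → COUNT(*)=3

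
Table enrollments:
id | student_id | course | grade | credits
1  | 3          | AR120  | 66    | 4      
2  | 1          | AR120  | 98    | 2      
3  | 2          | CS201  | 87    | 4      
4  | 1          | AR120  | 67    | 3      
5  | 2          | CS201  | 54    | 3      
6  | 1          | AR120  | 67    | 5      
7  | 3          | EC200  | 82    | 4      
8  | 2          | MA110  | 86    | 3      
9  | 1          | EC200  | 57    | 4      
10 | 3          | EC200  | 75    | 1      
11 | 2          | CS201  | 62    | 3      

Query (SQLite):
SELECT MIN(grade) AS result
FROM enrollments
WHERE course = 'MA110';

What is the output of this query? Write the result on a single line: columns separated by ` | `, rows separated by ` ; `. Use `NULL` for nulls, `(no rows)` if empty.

86

Rows where course='MA110' → grade values: [86].
MIN of non-NULL values = 86.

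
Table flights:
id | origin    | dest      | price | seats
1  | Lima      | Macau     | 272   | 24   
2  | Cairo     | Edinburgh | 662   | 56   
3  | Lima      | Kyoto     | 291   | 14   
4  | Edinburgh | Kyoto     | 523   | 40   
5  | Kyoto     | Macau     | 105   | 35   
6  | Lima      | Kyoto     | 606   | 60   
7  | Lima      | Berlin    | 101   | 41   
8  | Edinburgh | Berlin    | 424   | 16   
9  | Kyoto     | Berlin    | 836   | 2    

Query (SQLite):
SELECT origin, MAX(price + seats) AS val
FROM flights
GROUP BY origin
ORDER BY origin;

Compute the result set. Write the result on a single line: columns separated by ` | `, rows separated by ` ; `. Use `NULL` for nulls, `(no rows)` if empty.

Cairo | 718 ; Edinburgh | 563 ; Kyoto | 838 ; Lima | 666

For each row compute price + seats.
Group by origin; take MAX of the expression per group.
  Cairo: ids {2} → MAX(price + seats)=718
  Edinburgh: ids {4, 8} → MAX(price + seats)=563
  Kyoto: ids {5, 9} → MAX(price + seats)=838
  Lima: ids {1, 3, 6, 7} → MAX(price + seats)=666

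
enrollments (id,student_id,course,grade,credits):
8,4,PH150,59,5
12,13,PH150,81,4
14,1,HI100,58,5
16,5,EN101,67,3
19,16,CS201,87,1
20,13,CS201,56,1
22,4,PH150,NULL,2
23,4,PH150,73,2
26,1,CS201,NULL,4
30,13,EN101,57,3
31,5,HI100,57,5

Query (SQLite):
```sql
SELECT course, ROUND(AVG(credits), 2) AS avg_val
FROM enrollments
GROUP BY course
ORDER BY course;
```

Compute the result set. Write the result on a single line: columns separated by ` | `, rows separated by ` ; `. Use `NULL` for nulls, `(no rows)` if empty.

CS201 | 2 ; EN101 | 3 ; HI100 | 5 ; PH150 | 3.25

Partition enrollments by course; compute ROUND(AVG(credits), 2) within each group.
  CS201: ids {19, 20, 26} → ROUND(AVG(credits), 2)=2
  EN101: ids {16, 30} → ROUND(AVG(credits), 2)=3
  HI100: ids {14, 31} → ROUND(AVG(credits), 2)=5
  PH150: ids {8, 12, 22, 23} → ROUND(AVG(credits), 2)=3.25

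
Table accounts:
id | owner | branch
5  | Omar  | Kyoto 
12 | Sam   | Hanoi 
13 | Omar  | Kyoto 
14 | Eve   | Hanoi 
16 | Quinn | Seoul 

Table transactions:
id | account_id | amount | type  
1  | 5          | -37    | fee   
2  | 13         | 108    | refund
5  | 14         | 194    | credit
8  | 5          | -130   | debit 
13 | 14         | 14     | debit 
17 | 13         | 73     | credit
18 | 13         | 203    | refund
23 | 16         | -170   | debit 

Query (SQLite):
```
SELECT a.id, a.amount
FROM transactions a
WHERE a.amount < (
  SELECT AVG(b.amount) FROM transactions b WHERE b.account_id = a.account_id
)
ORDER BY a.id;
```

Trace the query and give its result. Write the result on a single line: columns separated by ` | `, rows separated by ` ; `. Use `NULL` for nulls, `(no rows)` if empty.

For each transactions row a, compute AVG(amount) over rows sharing a.account_id.
Keep row a if a.amount < that per-group AVG.
  account_id=5: AVG(amount) = -83.5
  account_id=13: AVG(amount) = 128.0
  account_id=14: AVG(amount) = 104.0
  account_id=16: AVG(amount) = -170.0

2 | 108 ; 8 | -130 ; 13 | 14 ; 17 | 73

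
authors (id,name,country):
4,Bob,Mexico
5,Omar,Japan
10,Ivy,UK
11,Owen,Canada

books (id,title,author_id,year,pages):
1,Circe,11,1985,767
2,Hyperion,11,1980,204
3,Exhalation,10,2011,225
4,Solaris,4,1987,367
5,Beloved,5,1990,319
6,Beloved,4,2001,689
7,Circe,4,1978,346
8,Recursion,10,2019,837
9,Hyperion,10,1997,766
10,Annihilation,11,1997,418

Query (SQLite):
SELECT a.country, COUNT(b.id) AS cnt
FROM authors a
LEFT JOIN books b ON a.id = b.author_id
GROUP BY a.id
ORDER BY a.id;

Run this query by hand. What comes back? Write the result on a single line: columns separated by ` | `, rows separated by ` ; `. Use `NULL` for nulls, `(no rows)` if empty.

LEFT JOIN keeps every authors row; unmatched ones get NULL for books columns.
Group by authors.id and compute COUNT(b.id). COUNT(col) of an all-NULL group is 0.
  4: ids {4, 6, 7} → COUNT(b.id)=3
  5: ids {5} → COUNT(b.id)=1
  10: ids {3, 8, 9} → COUNT(b.id)=3
  11: ids {1, 2, 10} → COUNT(b.id)=3

Mexico | 3 ; Japan | 1 ; UK | 3 ; Canada | 3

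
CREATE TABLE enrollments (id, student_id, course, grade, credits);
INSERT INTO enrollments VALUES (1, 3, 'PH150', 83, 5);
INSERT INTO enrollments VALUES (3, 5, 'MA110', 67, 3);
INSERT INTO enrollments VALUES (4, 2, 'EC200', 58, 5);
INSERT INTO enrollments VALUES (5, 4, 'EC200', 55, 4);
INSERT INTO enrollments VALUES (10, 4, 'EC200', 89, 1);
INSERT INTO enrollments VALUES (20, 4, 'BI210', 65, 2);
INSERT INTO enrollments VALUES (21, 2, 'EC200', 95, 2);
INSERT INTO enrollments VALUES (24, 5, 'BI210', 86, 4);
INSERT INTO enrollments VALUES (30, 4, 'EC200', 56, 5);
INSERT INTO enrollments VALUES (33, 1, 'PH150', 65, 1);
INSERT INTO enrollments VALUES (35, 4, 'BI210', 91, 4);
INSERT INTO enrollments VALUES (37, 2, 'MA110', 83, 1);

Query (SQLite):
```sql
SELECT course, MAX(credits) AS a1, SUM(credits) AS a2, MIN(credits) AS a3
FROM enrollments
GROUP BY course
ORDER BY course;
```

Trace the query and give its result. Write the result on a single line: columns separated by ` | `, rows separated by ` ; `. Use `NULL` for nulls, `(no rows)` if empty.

BI210 | 4 | 10 | 2 ; EC200 | 5 | 17 | 1 ; MA110 | 3 | 4 | 1 ; PH150 | 5 | 6 | 1

Group enrollments by course.
Per group compute: MAX(credits), SUM(credits), MIN(credits).
  BI210: ids {20, 24, 35} → MAX(credits)=4, SUM(credits)=10, MIN(credits)=2
  EC200: ids {4, 5, 10, 21, 30} → MAX(credits)=5, SUM(credits)=17, MIN(credits)=1
  MA110: ids {3, 37} → MAX(credits)=3, SUM(credits)=4, MIN(credits)=1
  PH150: ids {1, 33} → MAX(credits)=5, SUM(credits)=6, MIN(credits)=1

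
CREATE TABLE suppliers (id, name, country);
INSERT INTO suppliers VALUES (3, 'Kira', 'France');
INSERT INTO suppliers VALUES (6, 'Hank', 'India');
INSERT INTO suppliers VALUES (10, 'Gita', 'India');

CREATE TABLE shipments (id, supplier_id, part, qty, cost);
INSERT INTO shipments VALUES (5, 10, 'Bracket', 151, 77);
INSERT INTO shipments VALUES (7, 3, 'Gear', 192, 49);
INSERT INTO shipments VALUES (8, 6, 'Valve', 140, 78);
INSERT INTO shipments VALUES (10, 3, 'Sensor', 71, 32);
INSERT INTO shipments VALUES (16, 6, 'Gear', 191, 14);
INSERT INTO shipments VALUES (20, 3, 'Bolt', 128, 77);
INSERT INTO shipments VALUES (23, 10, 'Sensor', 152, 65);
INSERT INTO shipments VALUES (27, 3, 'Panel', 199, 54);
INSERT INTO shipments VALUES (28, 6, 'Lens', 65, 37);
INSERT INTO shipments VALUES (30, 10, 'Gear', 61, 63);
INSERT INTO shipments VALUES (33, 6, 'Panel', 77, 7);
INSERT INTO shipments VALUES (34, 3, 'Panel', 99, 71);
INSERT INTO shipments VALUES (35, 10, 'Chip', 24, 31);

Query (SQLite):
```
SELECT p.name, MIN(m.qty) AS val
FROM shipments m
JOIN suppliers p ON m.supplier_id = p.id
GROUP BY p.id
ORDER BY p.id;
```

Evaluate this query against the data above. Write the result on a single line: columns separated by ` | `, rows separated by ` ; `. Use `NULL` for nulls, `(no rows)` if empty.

Join each shipments row to its suppliers via supplier_id.
Group joined rows by suppliers.id; compute MIN(m.qty) per group.
  3: ids {7, 10, 20, 27, 34} → MIN(m.qty)=71
  6: ids {8, 16, 28, 33} → MIN(m.qty)=65
  10: ids {5, 23, 30, 35} → MIN(m.qty)=24

Kira | 71 ; Hank | 65 ; Gita | 24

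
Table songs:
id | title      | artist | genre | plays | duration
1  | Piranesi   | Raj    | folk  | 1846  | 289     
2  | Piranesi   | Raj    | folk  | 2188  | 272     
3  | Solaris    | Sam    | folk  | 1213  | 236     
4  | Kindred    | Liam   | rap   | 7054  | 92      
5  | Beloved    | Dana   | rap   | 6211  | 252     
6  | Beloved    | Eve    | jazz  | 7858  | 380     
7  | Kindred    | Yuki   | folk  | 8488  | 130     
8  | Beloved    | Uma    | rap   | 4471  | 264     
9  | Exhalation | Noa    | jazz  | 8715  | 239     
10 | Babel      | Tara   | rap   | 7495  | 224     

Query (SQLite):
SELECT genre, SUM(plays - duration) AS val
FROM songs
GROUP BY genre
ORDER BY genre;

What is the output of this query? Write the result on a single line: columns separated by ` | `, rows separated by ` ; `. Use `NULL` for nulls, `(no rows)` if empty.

folk | 12808 ; jazz | 15954 ; rap | 24399

For each row compute plays - duration.
Group by genre; take SUM of the expression per group.
  folk: ids {1, 2, 3, 7} → SUM(plays - duration)=12808
  jazz: ids {6, 9} → SUM(plays - duration)=15954
  rap: ids {4, 5, 8, 10} → SUM(plays - duration)=24399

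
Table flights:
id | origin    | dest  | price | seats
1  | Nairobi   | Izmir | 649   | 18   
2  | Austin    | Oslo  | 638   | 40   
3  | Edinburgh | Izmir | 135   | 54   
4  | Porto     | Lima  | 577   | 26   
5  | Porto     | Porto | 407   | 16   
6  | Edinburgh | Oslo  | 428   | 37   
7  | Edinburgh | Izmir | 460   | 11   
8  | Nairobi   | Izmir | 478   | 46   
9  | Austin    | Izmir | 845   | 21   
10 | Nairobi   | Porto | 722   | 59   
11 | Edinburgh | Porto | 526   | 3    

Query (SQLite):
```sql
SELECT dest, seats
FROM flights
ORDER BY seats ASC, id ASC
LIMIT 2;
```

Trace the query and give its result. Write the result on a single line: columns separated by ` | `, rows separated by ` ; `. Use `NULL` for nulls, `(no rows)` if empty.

Sort by seats asc, tiebreak id asc: (3, id=11), (11, id=7), (16, id=5), (18, id=1), (21, id=9) …. Take first 2.

Porto | 3 ; Izmir | 11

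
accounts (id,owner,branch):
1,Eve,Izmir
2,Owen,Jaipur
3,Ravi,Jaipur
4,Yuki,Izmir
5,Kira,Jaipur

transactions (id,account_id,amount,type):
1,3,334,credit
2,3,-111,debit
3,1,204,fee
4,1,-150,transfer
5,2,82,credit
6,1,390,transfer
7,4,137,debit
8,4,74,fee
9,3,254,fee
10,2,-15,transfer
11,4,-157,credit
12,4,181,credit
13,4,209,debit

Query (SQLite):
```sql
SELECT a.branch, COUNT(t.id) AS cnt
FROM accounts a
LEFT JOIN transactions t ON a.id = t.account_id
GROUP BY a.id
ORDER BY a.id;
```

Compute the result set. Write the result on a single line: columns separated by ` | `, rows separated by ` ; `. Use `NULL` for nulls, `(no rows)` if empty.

Izmir | 3 ; Jaipur | 2 ; Jaipur | 3 ; Izmir | 5 ; Jaipur | 0

LEFT JOIN keeps every accounts row; unmatched ones get NULL for transactions columns.
Group by accounts.id and compute COUNT(t.id). COUNT(col) of an all-NULL group is 0.
  1: ids {3, 4, 6} → COUNT(t.id)=3
  2: ids {5, 10} → COUNT(t.id)=2
  3: ids {1, 2, 9} → COUNT(t.id)=3
  4: ids {7, 8, 11, 12, 13} → COUNT(t.id)=5
  5: ids {—} → COUNT(t.id)=0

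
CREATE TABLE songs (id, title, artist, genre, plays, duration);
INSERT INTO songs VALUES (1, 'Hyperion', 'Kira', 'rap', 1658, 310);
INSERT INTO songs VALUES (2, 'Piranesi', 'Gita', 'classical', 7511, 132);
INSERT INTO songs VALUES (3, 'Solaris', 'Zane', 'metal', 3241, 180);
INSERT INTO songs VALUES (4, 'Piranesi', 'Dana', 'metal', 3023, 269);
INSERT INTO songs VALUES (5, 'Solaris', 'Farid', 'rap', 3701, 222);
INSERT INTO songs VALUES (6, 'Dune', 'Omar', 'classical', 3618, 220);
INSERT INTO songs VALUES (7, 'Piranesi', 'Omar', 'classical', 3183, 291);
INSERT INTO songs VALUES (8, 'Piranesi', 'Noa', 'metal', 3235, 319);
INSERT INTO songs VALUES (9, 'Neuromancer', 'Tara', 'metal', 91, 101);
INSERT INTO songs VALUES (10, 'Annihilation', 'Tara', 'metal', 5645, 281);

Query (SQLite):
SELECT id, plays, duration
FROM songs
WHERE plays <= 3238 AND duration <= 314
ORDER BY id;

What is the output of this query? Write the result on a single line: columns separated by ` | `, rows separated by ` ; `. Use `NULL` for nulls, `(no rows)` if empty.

plays <= 3238: ids {1, 4, 7, 8, 9}
duration <= 314: ids {1, 2, 3, 4, 5, 6, 7, 9, 10}
Combine with AND.

1 | 1658 | 310 ; 4 | 3023 | 269 ; 7 | 3183 | 291 ; 9 | 91 | 101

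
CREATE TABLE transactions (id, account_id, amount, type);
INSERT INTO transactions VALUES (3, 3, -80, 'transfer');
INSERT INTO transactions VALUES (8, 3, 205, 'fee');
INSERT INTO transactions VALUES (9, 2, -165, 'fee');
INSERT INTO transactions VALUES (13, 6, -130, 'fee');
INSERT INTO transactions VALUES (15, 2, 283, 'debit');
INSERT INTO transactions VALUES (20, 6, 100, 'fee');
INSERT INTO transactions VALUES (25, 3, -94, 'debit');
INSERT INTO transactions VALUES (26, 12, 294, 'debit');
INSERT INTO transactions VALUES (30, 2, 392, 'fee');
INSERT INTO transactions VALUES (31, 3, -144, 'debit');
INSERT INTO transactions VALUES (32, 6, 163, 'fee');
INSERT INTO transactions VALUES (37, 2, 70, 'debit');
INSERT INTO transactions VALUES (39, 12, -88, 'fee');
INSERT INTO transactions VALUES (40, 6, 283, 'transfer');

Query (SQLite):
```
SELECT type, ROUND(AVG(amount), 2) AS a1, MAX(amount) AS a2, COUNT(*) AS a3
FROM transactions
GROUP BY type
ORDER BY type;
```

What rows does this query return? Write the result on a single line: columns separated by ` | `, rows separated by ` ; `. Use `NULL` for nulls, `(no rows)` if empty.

Group transactions by type.
Per group compute: ROUND(AVG(amount), 2), MAX(amount), COUNT(*).
  debit: ids {15, 25, 26, 31, 37} → ROUND(AVG(amount), 2)=81.8, MAX(amount)=294, COUNT(*)=5
  fee: ids {8, 9, 13, 20, 30, 32, 39} → ROUND(AVG(amount), 2)=68.14, MAX(amount)=392, COUNT(*)=7
  transfer: ids {3, 40} → ROUND(AVG(amount), 2)=101.5, MAX(amount)=283, COUNT(*)=2

debit | 81.8 | 294 | 5 ; fee | 68.14 | 392 | 7 ; transfer | 101.5 | 283 | 2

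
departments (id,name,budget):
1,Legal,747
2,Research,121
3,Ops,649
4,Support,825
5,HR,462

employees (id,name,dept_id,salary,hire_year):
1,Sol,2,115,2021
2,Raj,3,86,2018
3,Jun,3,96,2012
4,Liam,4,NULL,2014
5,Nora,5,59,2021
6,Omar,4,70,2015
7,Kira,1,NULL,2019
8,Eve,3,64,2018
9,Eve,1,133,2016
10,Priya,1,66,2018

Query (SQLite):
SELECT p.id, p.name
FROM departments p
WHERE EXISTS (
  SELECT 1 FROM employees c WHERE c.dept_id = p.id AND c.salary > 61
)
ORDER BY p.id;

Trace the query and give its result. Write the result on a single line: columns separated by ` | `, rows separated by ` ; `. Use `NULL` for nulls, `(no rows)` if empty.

1 | Legal ; 2 | Research ; 3 | Ops ; 4 | Support

For each departments row, check whether any employees with matching dept_id has salary > 61.
Keep rows where that is true.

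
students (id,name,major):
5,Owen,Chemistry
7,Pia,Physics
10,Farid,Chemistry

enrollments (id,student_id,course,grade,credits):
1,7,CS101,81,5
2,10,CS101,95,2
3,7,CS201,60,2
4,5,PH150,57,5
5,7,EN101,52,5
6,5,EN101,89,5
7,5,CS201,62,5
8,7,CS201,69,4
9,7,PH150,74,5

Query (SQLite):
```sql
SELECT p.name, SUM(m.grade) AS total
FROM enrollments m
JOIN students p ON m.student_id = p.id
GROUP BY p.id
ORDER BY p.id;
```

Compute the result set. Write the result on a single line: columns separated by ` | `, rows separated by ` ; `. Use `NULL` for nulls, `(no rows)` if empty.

Owen | 208 ; Pia | 336 ; Farid | 95

Join each enrollments row to its students via student_id.
Group joined rows by students.id; compute SUM(m.grade) per group.
  5: ids {4, 6, 7} → SUM(m.grade)=208
  7: ids {1, 3, 5, 8, 9} → SUM(m.grade)=336
  10: ids {2} → SUM(m.grade)=95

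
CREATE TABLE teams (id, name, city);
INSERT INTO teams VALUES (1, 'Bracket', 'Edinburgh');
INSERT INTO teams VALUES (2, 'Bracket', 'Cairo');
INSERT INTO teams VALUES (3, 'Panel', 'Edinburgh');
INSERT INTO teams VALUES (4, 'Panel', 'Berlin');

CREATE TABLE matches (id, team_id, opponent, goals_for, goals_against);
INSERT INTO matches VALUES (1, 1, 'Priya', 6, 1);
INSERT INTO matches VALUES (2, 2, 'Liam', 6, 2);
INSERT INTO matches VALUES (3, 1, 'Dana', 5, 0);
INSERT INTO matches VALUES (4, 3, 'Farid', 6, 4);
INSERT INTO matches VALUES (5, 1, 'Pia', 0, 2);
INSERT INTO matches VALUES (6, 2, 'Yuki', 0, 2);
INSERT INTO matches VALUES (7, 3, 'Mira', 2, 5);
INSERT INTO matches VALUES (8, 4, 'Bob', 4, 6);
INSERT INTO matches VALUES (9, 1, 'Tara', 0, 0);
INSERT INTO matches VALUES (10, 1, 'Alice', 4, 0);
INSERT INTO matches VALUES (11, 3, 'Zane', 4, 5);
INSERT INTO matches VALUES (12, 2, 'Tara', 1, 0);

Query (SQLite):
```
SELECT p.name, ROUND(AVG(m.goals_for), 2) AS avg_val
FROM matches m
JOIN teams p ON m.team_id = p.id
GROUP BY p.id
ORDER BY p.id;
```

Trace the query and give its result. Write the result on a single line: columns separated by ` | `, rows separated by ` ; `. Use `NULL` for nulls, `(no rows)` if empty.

Join each matches row to its teams via team_id.
Group joined rows by teams.id; compute ROUND(AVG(m.goals_for), 2) per group.
  1: ids {1, 3, 5, 9, 10} → ROUND(AVG(m.goals_for), 2)=3
  2: ids {2, 6, 12} → ROUND(AVG(m.goals_for), 2)=2.33
  3: ids {4, 7, 11} → ROUND(AVG(m.goals_for), 2)=4
  4: ids {8} → ROUND(AVG(m.goals_for), 2)=4

Bracket | 3 ; Bracket | 2.33 ; Panel | 4 ; Panel | 4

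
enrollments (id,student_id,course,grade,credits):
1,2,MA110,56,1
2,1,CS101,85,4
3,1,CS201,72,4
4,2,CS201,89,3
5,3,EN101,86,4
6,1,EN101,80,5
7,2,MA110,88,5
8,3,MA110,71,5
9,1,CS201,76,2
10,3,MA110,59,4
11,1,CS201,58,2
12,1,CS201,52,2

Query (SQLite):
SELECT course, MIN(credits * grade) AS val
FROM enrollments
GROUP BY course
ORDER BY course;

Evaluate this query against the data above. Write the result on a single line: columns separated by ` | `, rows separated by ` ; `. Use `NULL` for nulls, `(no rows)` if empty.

For each row compute credits * grade.
Group by course; take MIN of the expression per group.
  CS101: ids {2} → MIN(credits * grade)=340
  CS201: ids {3, 4, 9, 11, 12} → MIN(credits * grade)=104
  EN101: ids {5, 6} → MIN(credits * grade)=344
  MA110: ids {1, 7, 8, 10} → MIN(credits * grade)=56

CS101 | 340 ; CS201 | 104 ; EN101 | 344 ; MA110 | 56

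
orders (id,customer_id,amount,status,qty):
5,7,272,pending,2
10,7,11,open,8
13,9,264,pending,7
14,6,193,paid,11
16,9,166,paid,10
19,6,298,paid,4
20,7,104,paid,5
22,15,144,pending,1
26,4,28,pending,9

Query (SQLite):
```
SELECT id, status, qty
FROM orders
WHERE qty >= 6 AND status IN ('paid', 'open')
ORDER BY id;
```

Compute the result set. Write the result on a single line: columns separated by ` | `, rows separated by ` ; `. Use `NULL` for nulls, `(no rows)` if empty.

qty >= 6: ids {10, 13, 14, 16, 26}
status IN ('paid', 'open'): ids {10, 14, 16, 19, 20}
Combine with AND.

10 | open | 8 ; 14 | paid | 11 ; 16 | paid | 10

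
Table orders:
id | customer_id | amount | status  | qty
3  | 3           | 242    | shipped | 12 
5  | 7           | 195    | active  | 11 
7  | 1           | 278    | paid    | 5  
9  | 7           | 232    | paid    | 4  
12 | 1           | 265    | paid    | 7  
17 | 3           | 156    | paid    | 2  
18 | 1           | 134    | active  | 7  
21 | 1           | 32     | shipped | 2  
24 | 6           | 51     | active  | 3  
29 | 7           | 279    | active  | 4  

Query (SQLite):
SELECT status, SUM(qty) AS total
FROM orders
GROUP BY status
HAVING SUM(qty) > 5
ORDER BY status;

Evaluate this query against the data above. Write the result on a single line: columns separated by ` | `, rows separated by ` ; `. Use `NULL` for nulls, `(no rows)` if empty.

active | 25 ; paid | 18 ; shipped | 14

Partition orders by status; compute SUM(qty) within each group.
HAVING: keep groups where SUM(qty) > 5.
  active: ids {5, 18, 24, 29} → SUM(qty)=25
  paid: ids {7, 9, 12, 17} → SUM(qty)=18
  shipped: ids {3, 21} → SUM(qty)=14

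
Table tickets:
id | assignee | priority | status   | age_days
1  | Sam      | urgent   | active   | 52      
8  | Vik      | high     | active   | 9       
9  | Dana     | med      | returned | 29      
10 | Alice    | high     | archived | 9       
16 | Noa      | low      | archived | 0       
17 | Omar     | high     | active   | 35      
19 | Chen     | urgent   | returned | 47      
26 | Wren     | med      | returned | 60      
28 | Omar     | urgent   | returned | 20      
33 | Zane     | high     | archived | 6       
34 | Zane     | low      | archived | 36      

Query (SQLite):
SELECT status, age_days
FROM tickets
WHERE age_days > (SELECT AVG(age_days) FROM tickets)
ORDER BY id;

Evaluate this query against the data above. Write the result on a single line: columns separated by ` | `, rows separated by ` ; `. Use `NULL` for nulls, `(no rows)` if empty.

Scalar subquery: AVG(age_days) over all tickets rows = 27.545455 (≈; comparison uses full precision).
Keep rows where age_days > that value.

active | 52 ; returned | 29 ; active | 35 ; returned | 47 ; returned | 60 ; archived | 36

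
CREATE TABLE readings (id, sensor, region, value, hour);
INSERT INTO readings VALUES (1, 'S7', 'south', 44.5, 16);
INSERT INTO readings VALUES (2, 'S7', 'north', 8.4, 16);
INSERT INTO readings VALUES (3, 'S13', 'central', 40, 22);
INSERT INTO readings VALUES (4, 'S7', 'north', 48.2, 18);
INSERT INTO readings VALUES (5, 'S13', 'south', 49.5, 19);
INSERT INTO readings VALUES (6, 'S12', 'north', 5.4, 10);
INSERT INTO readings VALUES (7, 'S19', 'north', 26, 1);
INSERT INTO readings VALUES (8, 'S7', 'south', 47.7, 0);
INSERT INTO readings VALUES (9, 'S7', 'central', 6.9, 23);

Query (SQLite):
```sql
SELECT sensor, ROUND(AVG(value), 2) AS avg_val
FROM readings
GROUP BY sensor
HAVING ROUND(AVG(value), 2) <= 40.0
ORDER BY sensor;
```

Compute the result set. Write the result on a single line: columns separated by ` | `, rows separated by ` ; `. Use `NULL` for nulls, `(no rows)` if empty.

S12 | 5.4 ; S19 | 26 ; S7 | 31.14

Partition readings by sensor; compute ROUND(AVG(value), 2) within each group.
HAVING: keep groups where ROUND(AVG(value), 2) <= 40.0.
  S12: ids {6} → ROUND(AVG(value), 2)=5.4
  S13: ids {3, 5} → ROUND(AVG(value), 2)=44.75
  S19: ids {7} → ROUND(AVG(value), 2)=26
  S7: ids {1, 2, 4, 8, 9} → ROUND(AVG(value), 2)=31.14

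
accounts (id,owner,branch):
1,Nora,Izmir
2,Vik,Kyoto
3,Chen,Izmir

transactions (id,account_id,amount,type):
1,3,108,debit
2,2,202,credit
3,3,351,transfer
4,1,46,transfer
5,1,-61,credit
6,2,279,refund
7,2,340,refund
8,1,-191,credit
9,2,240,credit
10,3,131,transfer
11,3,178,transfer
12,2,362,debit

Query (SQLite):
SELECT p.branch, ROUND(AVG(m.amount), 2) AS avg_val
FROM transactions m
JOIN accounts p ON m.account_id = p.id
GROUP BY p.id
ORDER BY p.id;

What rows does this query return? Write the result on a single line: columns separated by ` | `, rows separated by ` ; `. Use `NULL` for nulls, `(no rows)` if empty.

Join each transactions row to its accounts via account_id.
Group joined rows by accounts.id; compute ROUND(AVG(m.amount), 2) per group.
  1: ids {4, 5, 8} → ROUND(AVG(m.amount), 2)=-68.67
  2: ids {2, 6, 7, 9, 12} → ROUND(AVG(m.amount), 2)=284.6
  3: ids {1, 3, 10, 11} → ROUND(AVG(m.amount), 2)=192

Izmir | -68.67 ; Kyoto | 284.6 ; Izmir | 192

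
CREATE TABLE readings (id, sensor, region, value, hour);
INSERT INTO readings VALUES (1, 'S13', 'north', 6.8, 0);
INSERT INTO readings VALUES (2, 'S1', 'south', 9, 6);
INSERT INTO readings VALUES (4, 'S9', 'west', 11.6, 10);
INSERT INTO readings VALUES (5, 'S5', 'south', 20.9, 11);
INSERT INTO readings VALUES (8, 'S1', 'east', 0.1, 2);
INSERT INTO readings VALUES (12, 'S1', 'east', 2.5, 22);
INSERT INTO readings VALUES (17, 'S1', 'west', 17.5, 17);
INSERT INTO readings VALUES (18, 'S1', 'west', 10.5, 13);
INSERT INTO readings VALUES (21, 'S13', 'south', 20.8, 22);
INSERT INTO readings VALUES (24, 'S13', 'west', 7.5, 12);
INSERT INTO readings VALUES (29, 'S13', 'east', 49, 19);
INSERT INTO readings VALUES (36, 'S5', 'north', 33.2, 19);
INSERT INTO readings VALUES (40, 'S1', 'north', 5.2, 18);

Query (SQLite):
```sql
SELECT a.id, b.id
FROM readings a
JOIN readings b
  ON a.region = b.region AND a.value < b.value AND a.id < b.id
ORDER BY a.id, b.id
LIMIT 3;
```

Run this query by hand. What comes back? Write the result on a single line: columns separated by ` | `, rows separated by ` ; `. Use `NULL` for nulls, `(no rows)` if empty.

Pairs (a,b) with same region, a.value < b.value, a.id < b.id.
region groups: east:{8,12,29} north:{1,36,40} south:{2,5,21} west:{4,17,18,24}
Ordered by (a.id, b.id); first 3.

1 | 36 ; 2 | 5 ; 2 | 21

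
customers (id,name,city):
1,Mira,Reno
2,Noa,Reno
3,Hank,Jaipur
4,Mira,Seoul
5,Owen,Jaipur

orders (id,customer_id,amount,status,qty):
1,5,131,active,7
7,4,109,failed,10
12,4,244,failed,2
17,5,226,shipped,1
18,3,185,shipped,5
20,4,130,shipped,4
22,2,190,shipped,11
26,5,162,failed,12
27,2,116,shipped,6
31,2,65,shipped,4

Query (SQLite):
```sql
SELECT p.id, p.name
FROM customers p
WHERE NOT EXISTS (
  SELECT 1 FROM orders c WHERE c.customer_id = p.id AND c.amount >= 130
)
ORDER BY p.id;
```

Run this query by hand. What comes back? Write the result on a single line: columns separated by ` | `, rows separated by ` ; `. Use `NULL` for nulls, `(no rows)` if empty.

1 | Mira

For each customers row, check whether any orders with matching customer_id has amount >= 130.
Keep rows where that is false.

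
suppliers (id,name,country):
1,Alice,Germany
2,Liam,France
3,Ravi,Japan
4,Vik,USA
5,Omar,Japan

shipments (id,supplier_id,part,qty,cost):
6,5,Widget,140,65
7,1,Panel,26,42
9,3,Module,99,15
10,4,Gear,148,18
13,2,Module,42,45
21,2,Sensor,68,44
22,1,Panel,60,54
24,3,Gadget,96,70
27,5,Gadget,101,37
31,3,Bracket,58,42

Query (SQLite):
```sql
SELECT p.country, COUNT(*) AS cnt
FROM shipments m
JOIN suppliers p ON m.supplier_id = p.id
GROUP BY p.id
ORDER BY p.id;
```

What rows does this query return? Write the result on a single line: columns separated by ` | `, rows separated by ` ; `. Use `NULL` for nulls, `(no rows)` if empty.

Germany | 2 ; France | 2 ; Japan | 3 ; USA | 1 ; Japan | 2

Join each shipments row to its suppliers via supplier_id.
Group joined rows by suppliers.id; compute COUNT(*) per group.
  1: ids {7, 22} → COUNT(*)=2
  2: ids {13, 21} → COUNT(*)=2
  3: ids {9, 24, 31} → COUNT(*)=3
  4: ids {10} → COUNT(*)=1
  5: ids {6, 27} → COUNT(*)=2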